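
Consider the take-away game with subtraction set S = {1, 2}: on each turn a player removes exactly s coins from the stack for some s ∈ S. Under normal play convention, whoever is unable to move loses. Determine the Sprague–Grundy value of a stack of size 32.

G(0) = 0
G(1) = mex{0} = 1
G(2) = mex{1,0} = 2
G(3) = mex{2,1} = 0
G(4) = mex{0,2} = 1
G(5) = mex{1,0} = 2
G(6) = mex{2,1} = 0
G(7) = mex{0,2} = 1
G(8) = mex{1,0} = 2
G(9) = mex{2,1} = 0
G(10) = mex{0,2} = 1
G(11) = mex{1,0} = 2
G(12) = mex{2,1} = 0
G(13) = mex{0,2} = 1
G(14) = mex{1,0} = 2
G(15) = mex{2,1} = 0
G(16) = mex{0,2} = 1
G(17) = mex{1,0} = 2
G(18) = mex{2,1} = 0
G(19) = mex{0,2} = 1
G(20) = mex{1,0} = 2
G(21) = mex{2,1} = 0
G(22) = mex{0,2} = 1
G(23) = mex{1,0} = 2
G(24) = mex{2,1} = 0
G(25) = mex{0,2} = 1
G(26) = mex{1,0} = 2
G(27) = mex{2,1} = 0
G(28) = mex{0,2} = 1
G(29) = mex{1,0} = 2
G(30) = mex{2,1} = 0
G(31) = mex{0,2} = 1
G(32) = mex{1,0} = 2

2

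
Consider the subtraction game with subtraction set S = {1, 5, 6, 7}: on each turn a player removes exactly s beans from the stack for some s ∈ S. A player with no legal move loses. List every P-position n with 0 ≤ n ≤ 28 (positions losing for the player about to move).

n :  0  1  2  3  4  5  6  7  8  9 10 11 12 13 14 15 16 17 18 19 20 21 22 23 24 25 26 27 28
G :  0  1  0  1  0  1  2  3  2  3  2  3  0  1  0  1  0  1  2  3  2  3  2  3  0  1  0  1  0
P-positions are exactly the n with G(n) = 0.

0, 2, 4, 12, 14, 16, 24, 26, 28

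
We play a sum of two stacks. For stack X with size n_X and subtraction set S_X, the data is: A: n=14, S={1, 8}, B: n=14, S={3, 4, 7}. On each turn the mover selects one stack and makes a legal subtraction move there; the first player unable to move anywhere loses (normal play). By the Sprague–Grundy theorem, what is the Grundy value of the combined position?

Stack A, S = {1, 8}:
G(0) = 0
G(1) = mex{0} = 1
G(2) = mex{1} = 0
G(3) = mex{0} = 1
G(4) = mex{1} = 0
G(5) = mex{0} = 1
G(6) = mex{1} = 0
G(7) = mex{0} = 1
G(8) = mex{1,0} = 2
G(9) = mex{2,1} = 0
G(10) = mex{0,0} = 1
G(11) = mex{1,1} = 0
G(12) = mex{0,0} = 1
G(13) = mex{1,1} = 0
G(14) = mex{0,0} = 1
G_A(14) = 1.
Stack B, S = {3, 4, 7}:
G(0) = 0
G(1) = mex{} = 0
G(2) = mex{} = 0
G(3) = mex{0} = 1
G(4) = mex{0,0} = 1
G(5) = mex{0,0} = 1
G(6) = mex{1,0} = 2
G(7) = mex{1,1,0} = 2
G(8) = mex{1,1,0} = 2
G(9) = mex{2,1,0} = 3
G(10) = mex{2,2,1} = 0
G(11) = mex{2,2,1} = 0
G(12) = mex{3,2,1} = 0
G(13) = mex{0,3,2} = 1
G(14) = mex{0,0,2} = 1
G_B(14) = 1.
Combined Grundy value = 1 ⊕ 1 = 0.

0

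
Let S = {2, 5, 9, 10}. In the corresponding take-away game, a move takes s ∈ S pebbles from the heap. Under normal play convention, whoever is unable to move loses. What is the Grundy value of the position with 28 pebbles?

1

n :  0  1  2  3  4  5  6  7  8  9 10 11 12 13 14 15 16 17 18 19 20 21 22 23 24 25 26 27 28
G :  0  0  1  1  0  2  1  0  0  1  1  2  2  3  3  0  4  1  2  0  3  1  0  0  1  1  0  3  1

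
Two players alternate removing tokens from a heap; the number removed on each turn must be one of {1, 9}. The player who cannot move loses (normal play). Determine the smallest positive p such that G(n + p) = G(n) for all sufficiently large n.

2

n :  0  1  2  3  4  5  6  7  8  9 10 11 12 13 14
G :  0  1  0  1  0  1  0  1  0  1  0  1  0  1  0
G(n+2) = G(n) holds for n = 0,…,8 (a full window of length max(S) = 9), so the sequence is purely periodic with period 2.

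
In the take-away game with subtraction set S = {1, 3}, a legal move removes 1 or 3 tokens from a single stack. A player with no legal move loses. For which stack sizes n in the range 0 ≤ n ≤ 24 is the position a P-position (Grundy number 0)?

n :  0  1  2  3  4  5  6  7  8  9 10 11 12 13 14 15 16 17 18 19 20 21 22 23 24
G :  0  1  0  1  0  1  0  1  0  1  0  1  0  1  0  1  0  1  0  1  0  1  0  1  0
P-positions are exactly the n with G(n) = 0.

0, 2, 4, 6, 8, 10, 12, 14, 16, 18, 20, 22, 24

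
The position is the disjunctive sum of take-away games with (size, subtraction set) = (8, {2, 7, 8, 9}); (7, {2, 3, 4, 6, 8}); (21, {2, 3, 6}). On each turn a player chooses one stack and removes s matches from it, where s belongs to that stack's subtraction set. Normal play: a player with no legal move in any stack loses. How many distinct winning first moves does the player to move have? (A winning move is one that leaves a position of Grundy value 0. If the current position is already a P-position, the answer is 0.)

Stack A, S = {2, 7, 8, 9}:
n : 0 1 2 3 4 5 6 7 8
G : 0 0 1 1 0 0 1 1 2
G_A(8) = 2.
Stack B, S = {2, 3, 4, 6, 8}:
n : 0 1 2 3 4 5 6 7
G : 0 0 1 1 2 2 3 3
G_B(7) = 3.
Stack C, S = {2, 3, 6}:
G(0) = 0
G(1) = mex{} = 0
G(2) = mex{0} = 1
G(3) = mex{0,0} = 1
G(4) = mex{1,0} = 2
G(5) = mex{1,1} = 0
G(6) = mex{2,1,0} = 3
G(7) = mex{0,2,0} = 1
G(8) = mex{3,0,1} = 2
G(9) = mex{1,3,1} = 0
G(10) = mex{2,1,2} = 0
G(11) = mex{0,2,0} = 1
G(12) = mex{0,0,3} = 1
G(13) = mex{1,0,1} = 2
G(14) = mex{1,1,2} = 0
G(15) = mex{2,1,0} = 3
G(16) = mex{0,2,0} = 1
G(17) = mex{3,0,1} = 2
G(18) = mex{1,3,1} = 0
G(19) = mex{2,1,2} = 0
G(20) = mex{0,2,0} = 1
G(21) = mex{0,0,3} = 1
G_C(21) = 1.
Combined Grundy value = 2 ⊕ 3 ⊕ 1 = 0.
A winning move leaves total XOR = 0, i.e. changes one component's Grundy value g to g ⊕ X where X is the current total.
Stack A: target g' = 2⊕0 = 2, but every legal move changes the Grundy value (mex property), so 0 moves.
Stack B: target g' = 3⊕0 = 3, but every legal move changes the Grundy value (mex property), so 0 moves.
Stack C: target g' = 1⊕0 = 1, but every legal move changes the Grundy value (mex property), so 0 moves.

0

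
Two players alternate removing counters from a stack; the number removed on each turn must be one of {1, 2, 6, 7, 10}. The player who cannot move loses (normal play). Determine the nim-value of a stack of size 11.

n :  0  1  2  3  4  5  6  7  8  9 10 11
G :  0  1  2  0  1  2  3  4  0  1  2  0

0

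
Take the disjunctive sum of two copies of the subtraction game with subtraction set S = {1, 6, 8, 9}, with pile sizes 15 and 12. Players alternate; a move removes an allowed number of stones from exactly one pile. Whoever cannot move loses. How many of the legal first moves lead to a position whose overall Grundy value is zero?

1

All piles use S = {1, 6, 8, 9}:
n :  0  1  2  3  4  5  6  7  8  9 10 11 12 13 14 15
G :  0  1  0  1  0  1  2  0  1  2  3  2  3  2  0  1
Pile A: G(15) = 1.
Pile B: G(12) = 3.
Combined Grundy value = 1 ⊕ 3 = 2.
A winning move leaves total XOR = 0, i.e. changes one component's Grundy value g to g ⊕ X where X is the current total.
Pile A: need g' = 1⊕2 = 3. Options: 15−1→G=0, 15−6→G=2, 15−8→G=0, 15−9→G=2. Hits: 0.
Pile B: need g' = 3⊕2 = 1. Options: 12−1→G=2, 12−6→G=2, 12−8→G=0, 12−9→G=1. Hits: 1.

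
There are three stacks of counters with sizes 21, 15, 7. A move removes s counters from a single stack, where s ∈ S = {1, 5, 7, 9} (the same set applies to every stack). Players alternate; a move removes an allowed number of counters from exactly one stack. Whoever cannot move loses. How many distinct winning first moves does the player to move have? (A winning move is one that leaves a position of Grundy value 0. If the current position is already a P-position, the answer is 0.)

All stacks use S = {1, 5, 7, 9}:
n :  0  1  2  3  4  5  6  7  8  9 10 11 12 13 14 15 16 17 18 19 20 21
G :  0  1  0  1  0  1  0  1  0  1  0  1  0  1  0  1  0  1  0  1  0  1
Stack A: G(21) = 1.
Stack B: G(15) = 1.
Stack C: G(7) = 1.
Combined Grundy value = 1 ⊕ 1 ⊕ 1 = 1.
A winning move leaves total XOR = 0, i.e. changes one component's Grundy value g to g ⊕ X where X is the current total.
Stack A: need g' = 1⊕1 = 0. Options: 21−1→G=0, 21−5→G=0, 21−7→G=0, 21−9→G=0. Hits: 4.
Stack B: need g' = 1⊕1 = 0. Options: 15−1→G=0, 15−5→G=0, 15−7→G=0, 15−9→G=0. Hits: 4.
Stack C: need g' = 1⊕1 = 0. Options: 7−1→G=0, 7−5→G=0, 7−7→G=0. Hits: 3.

11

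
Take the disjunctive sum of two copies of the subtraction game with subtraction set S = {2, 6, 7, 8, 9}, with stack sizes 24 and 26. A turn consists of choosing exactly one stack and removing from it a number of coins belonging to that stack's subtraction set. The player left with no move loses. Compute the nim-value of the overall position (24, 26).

All stacks use S = {2, 6, 7, 8, 9}:
G(0) = 0
G(1) = mex{} = 0
G(2) = mex{0} = 1
G(3) = mex{0} = 1
G(4) = mex{1} = 0
G(5) = mex{1} = 0
G(6) = mex{0,0} = 1
G(7) = mex{0,0,0} = 1
G(8) = mex{1,1,0,0} = 2
G(9) = mex{1,1,1,0,0} = 2
G(10) = mex{2,0,1,1,0} = 3
G(11) = mex{2,0,0,1,1} = 3
G(12) = mex{3,1,0,0,1} = 2
G(13) = mex{3,1,1,0,0} = 2
G(14) = mex{2,2,1,1,0} = 3
G(15) = mex{2,2,2,1,1} = 0
G(16) = mex{3,3,2,2,1} = 0
G(17) = mex{0,3,3,2,2} = 1
G(18) = mex{0,2,3,3,2} = 1
G(19) = mex{1,2,2,3,3} = 0
G(20) = mex{1,3,2,2,3} = 0
G(21) = mex{0,0,3,2,2} = 1
G(22) = mex{0,0,0,3,2} = 1
G(23) = mex{1,1,0,0,3} = 2
G(24) = mex{1,1,1,0,0} = 2
G(25) = mex{2,0,1,1,0} = 3
G(26) = mex{2,0,0,1,1} = 3
Stack A: G(24) = 2.
Stack B: G(26) = 3.
Combined Grundy value = 2 ⊕ 3 = 1.

1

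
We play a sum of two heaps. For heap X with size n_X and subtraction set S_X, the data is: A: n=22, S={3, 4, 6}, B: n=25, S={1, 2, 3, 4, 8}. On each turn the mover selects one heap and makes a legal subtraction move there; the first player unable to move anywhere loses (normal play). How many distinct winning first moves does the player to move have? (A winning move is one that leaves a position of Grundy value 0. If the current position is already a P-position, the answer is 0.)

3

Heap A, S = {3, 4, 6}:
n :  0  1  2  3  4  5  6  7  8  9 10 11 12 13 14 15 16 17 18 19 20 21 22
G :  0  0  0  1  1  1  2  2  2  0  0  0  1  1  1  2  2  2  0  0  0  1  1
G_A(22) = 1.
Heap B, S = {1, 2, 3, 4, 8}:
n :  0  1  2  3  4  5  6  7  8  9 10 11 12 13 14 15 16 17 18 19 20 21 22 23 24 25
G :  0  1  2  3  4  0  1  2  3  4  0  1  2  3  4  0  1  2  3  4  0  1  2  3  4  0
G_B(25) = 0.
Combined Grundy value = 1 ⊕ 0 = 1.
A winning move leaves total XOR = 0, i.e. changes one component's Grundy value g to g ⊕ X where X is the current total.
Heap A: need g' = 1⊕1 = 0. Options: 22−3→G=0, 22−4→G=0, 22−6→G=2. Hits: 2.
Heap B: need g' = 0⊕1 = 1. Options: 25−1→G=4, 25−2→G=3, 25−3→G=2, 25−4→G=1, 25−8→G=2. Hits: 1.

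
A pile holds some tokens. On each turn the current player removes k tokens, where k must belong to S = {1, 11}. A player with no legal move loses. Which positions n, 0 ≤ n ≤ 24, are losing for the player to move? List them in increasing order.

n :  0  1  2  3  4  5  6  7  8  9 10 11 12 13 14 15 16 17 18 19 20 21 22 23 24
G :  0  1  0  1  0  1  0  1  0  1  0  1  0  1  0  1  0  1  0  1  0  1  0  1  0
P-positions are exactly the n with G(n) = 0.

0, 2, 4, 6, 8, 10, 12, 14, 16, 18, 20, 22, 24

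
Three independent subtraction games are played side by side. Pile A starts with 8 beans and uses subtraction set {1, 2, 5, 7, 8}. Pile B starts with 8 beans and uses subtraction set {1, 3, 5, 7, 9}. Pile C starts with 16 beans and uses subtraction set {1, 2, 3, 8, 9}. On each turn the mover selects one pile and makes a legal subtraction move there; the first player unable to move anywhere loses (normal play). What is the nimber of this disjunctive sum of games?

Pile A, S = {1, 2, 5, 7, 8}:
n : 0 1 2 3 4 5 6 7 8
G : 0 1 2 0 1 2 0 1 2
G_A(8) = 2.
Pile B, S = {1, 3, 5, 7, 9}:
G(0) = 0
G(1) = mex{0} = 1
G(2) = mex{1} = 0
G(3) = mex{0,0} = 1
G(4) = mex{1,1} = 0
G(5) = mex{0,0,0} = 1
G(6) = mex{1,1,1} = 0
G(7) = mex{0,0,0,0} = 1
G(8) = mex{1,1,1,1} = 0
G_B(8) = 0.
Pile C, S = {1, 2, 3, 8, 9}:
G(0) = 0
G(1) = mex{0} = 1
G(2) = mex{1,0} = 2
G(3) = mex{2,1,0} = 3
G(4) = mex{3,2,1} = 0
G(5) = mex{0,3,2} = 1
G(6) = mex{1,0,3} = 2
G(7) = mex{2,1,0} = 3
G(8) = mex{3,2,1,0} = 4
G(9) = mex{4,3,2,1,0} = 5
G(10) = mex{5,4,3,2,1} = 0
G(11) = mex{0,5,4,3,2} = 1
G(12) = mex{1,0,5,0,3} = 2
G(13) = mex{2,1,0,1,0} = 3
G(14) = mex{3,2,1,2,1} = 0
G(15) = mex{0,3,2,3,2} = 1
G(16) = mex{1,0,3,4,3} = 2
G_C(16) = 2.
Combined Grundy value = 2 ⊕ 0 ⊕ 2 = 0.

0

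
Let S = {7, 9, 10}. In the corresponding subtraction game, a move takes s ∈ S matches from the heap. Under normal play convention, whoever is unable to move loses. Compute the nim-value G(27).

1

G(0) = 0
G(1) = mex{} = 0
G(2) = mex{} = 0
G(3) = mex{} = 0
G(4) = mex{} = 0
G(5) = mex{} = 0
G(6) = mex{} = 0
G(7) = mex{0} = 1
G(8) = mex{0} = 1
G(9) = mex{0,0} = 1
G(10) = mex{0,0,0} = 1
G(11) = mex{0,0,0} = 1
G(12) = mex{0,0,0} = 1
G(13) = mex{0,0,0} = 1
G(14) = mex{1,0,0} = 2
G(15) = mex{1,0,0} = 2
G(16) = mex{1,1,0} = 2
G(17) = mex{1,1,1} = 0
G(18) = mex{1,1,1} = 0
G(19) = mex{1,1,1} = 0
G(20) = mex{1,1,1} = 0
G(21) = mex{2,1,1} = 0
G(22) = mex{2,1,1} = 0
G(23) = mex{2,2,1} = 0
G(24) = mex{0,2,2} = 1
G(25) = mex{0,2,2} = 1
G(26) = mex{0,0,2} = 1
G(27) = mex{0,0,0} = 1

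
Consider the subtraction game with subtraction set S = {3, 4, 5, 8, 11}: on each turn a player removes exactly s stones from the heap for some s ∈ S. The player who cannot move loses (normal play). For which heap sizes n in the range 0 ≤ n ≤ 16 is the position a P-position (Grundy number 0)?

n :  0  1  2  3  4  5  6  7  8  9 10 11 12 13 14 15 16
G :  0  0  0  1  1  1  2  2  2  3  3  3  4  4  0  0  0
P-positions are exactly the n with G(n) = 0.

0, 1, 2, 14, 15, 16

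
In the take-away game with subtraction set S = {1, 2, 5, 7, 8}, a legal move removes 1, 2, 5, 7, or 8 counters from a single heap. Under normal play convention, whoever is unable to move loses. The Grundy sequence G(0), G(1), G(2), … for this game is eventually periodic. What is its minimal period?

3

G(0) = 0
G(1) = mex{0} = 1
G(2) = mex{1,0} = 2
G(3) = mex{2,1} = 0
G(4) = mex{0,2} = 1
G(5) = mex{1,0,0} = 2
G(6) = mex{2,1,1} = 0
G(7) = mex{0,2,2,0} = 1
G(8) = mex{1,0,0,1,0} = 2
G(9) = mex{2,1,1,2,1} = 0
G(10) = mex{0,2,2,0,2} = 1
G(11) = mex{1,0,0,1,0} = 2
G(12) = mex{2,1,1,2,1} = 0
G(13) = mex{0,2,2,0,2} = 1
G(14) = mex{1,0,0,1,0} = 2
G(n+3) = G(n) holds for n = 0,…,7 (a full window of length max(S) = 8), so the sequence is purely periodic with period 3.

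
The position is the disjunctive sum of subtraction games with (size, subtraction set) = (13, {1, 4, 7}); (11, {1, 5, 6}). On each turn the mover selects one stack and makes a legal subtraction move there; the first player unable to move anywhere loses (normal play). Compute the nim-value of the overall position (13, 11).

Stack A, S = {1, 4, 7}:
G(0) = 0
G(1) = mex{0} = 1
G(2) = mex{1} = 0
G(3) = mex{0} = 1
G(4) = mex{1,0} = 2
G(5) = mex{2,1} = 0
G(6) = mex{0,0} = 1
G(7) = mex{1,1,0} = 2
G(8) = mex{2,2,1} = 0
G(9) = mex{0,0,0} = 1
G(10) = mex{1,1,1} = 0
G(11) = mex{0,2,2} = 1
G(12) = mex{1,0,0} = 2
G(13) = mex{2,1,1} = 0
G_A(13) = 0.
Stack B, S = {1, 5, 6}:
G(0) = 0
G(1) = mex{0} = 1
G(2) = mex{1} = 0
G(3) = mex{0} = 1
G(4) = mex{1} = 0
G(5) = mex{0,0} = 1
G(6) = mex{1,1,0} = 2
G(7) = mex{2,0,1} = 3
G(8) = mex{3,1,0} = 2
G(9) = mex{2,0,1} = 3
G(10) = mex{3,1,0} = 2
G(11) = mex{2,2,1} = 0
G_B(11) = 0.
Combined Grundy value = 0 ⊕ 0 = 0.

0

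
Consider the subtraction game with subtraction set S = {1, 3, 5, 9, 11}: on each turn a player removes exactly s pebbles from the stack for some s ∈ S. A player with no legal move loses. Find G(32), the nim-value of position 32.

n :  0  1  2  3  4  5  6  7  8  9 10 11 12 13 14 15 16 17 18 19 20 21 22 23 24 25 26 27 28 29 30 31 32
G :  0  1  0  1  0  1  0  1  0  1  0  1  0  1  0  1  0  1  0  1  0  1  0  1  0  1  0  1  0  1  0  1  0

0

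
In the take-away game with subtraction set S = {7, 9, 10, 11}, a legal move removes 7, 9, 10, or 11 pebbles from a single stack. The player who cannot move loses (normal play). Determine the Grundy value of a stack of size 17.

2

G(0) = 0
G(1) = mex{} = 0
G(2) = mex{} = 0
G(3) = mex{} = 0
G(4) = mex{} = 0
G(5) = mex{} = 0
G(6) = mex{} = 0
G(7) = mex{0} = 1
G(8) = mex{0} = 1
G(9) = mex{0,0} = 1
G(10) = mex{0,0,0} = 1
G(11) = mex{0,0,0,0} = 1
G(12) = mex{0,0,0,0} = 1
G(13) = mex{0,0,0,0} = 1
G(14) = mex{1,0,0,0} = 2
G(15) = mex{1,0,0,0} = 2
G(16) = mex{1,1,0,0} = 2
G(17) = mex{1,1,1,0} = 2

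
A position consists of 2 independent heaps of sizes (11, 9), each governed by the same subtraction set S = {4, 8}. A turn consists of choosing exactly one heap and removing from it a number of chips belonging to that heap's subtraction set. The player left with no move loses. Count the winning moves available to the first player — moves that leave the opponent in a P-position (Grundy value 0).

All heaps use S = {4, 8}:
G(0) = 0
G(1) = mex{} = 0
G(2) = mex{} = 0
G(3) = mex{} = 0
G(4) = mex{0} = 1
G(5) = mex{0} = 1
G(6) = mex{0} = 1
G(7) = mex{0} = 1
G(8) = mex{1,0} = 2
G(9) = mex{1,0} = 2
G(10) = mex{1,0} = 2
G(11) = mex{1,0} = 2
Heap A: G(11) = 2.
Heap B: G(9) = 2.
Combined Grundy value = 2 ⊕ 2 = 0.
A winning move leaves total XOR = 0, i.e. changes one component's Grundy value g to g ⊕ X where X is the current total.
Heap A: target g' = 2⊕0 = 2, but every legal move changes the Grundy value (mex property), so 0 moves.
Heap B: target g' = 2⊕0 = 2, but every legal move changes the Grundy value (mex property), so 0 moves.

0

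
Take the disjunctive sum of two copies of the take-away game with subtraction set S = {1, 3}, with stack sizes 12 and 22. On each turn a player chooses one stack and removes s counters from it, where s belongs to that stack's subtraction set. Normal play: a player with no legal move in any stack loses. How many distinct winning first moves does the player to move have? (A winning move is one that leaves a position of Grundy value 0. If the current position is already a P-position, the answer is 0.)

0

All stacks use S = {1, 3}:
G(0) = 0
G(1) = mex{0} = 1
G(2) = mex{1} = 0
G(3) = mex{0,0} = 1
G(4) = mex{1,1} = 0
G(5) = mex{0,0} = 1
G(6) = mex{1,1} = 0
G(7) = mex{0,0} = 1
G(8) = mex{1,1} = 0
G(9) = mex{0,0} = 1
G(10) = mex{1,1} = 0
G(11) = mex{0,0} = 1
G(12) = mex{1,1} = 0
G(13) = mex{0,0} = 1
G(14) = mex{1,1} = 0
G(15) = mex{0,0} = 1
G(16) = mex{1,1} = 0
G(17) = mex{0,0} = 1
G(18) = mex{1,1} = 0
G(19) = mex{0,0} = 1
G(20) = mex{1,1} = 0
G(21) = mex{0,0} = 1
G(22) = mex{1,1} = 0
Stack A: G(12) = 0.
Stack B: G(22) = 0.
Combined Grundy value = 0 ⊕ 0 = 0.
A winning move leaves total XOR = 0, i.e. changes one component's Grundy value g to g ⊕ X where X is the current total.
Stack A: target g' = 0⊕0 = 0, but every legal move changes the Grundy value (mex property), so 0 moves.
Stack B: target g' = 0⊕0 = 0, but every legal move changes the Grundy value (mex property), so 0 moves.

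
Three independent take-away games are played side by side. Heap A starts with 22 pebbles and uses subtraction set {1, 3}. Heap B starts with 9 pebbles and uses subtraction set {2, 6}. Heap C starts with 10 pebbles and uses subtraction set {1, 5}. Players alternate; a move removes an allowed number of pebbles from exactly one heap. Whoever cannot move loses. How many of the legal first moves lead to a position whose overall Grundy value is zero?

0

Heap A, S = {1, 3}:
n :  0  1  2  3  4  5  6  7  8  9 10 11 12 13 14 15 16 17 18 19 20 21 22
G :  0  1  0  1  0  1  0  1  0  1  0  1  0  1  0  1  0  1  0  1  0  1  0
G_A(22) = 0.
Heap B, S = {2, 6}:
G(0) = 0
G(1) = mex{} = 0
G(2) = mex{0} = 1
G(3) = mex{0} = 1
G(4) = mex{1} = 0
G(5) = mex{1} = 0
G(6) = mex{0,0} = 1
G(7) = mex{0,0} = 1
G(8) = mex{1,1} = 0
G(9) = mex{1,1} = 0
G_B(9) = 0.
Heap C, S = {1, 5}:
G(0) = 0
G(1) = mex{0} = 1
G(2) = mex{1} = 0
G(3) = mex{0} = 1
G(4) = mex{1} = 0
G(5) = mex{0,0} = 1
G(6) = mex{1,1} = 0
G(7) = mex{0,0} = 1
G(8) = mex{1,1} = 0
G(9) = mex{0,0} = 1
G(10) = mex{1,1} = 0
G_C(10) = 0.
Combined Grundy value = 0 ⊕ 0 ⊕ 0 = 0.
A winning move leaves total XOR = 0, i.e. changes one component's Grundy value g to g ⊕ X where X is the current total.
Heap A: target g' = 0⊕0 = 0, but every legal move changes the Grundy value (mex property), so 0 moves.
Heap B: target g' = 0⊕0 = 0, but every legal move changes the Grundy value (mex property), so 0 moves.
Heap C: target g' = 0⊕0 = 0, but every legal move changes the Grundy value (mex property), so 0 moves.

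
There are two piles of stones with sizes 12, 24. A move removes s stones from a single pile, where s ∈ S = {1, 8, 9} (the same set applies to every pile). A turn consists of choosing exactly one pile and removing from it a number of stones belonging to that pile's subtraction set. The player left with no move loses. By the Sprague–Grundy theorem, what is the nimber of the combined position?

0

All piles use S = {1, 8, 9}:
n :  0  1  2  3  4  5  6  7  8  9 10 11 12 13 14 15 16 17 18 19 20 21 22 23 24
G :  0  1  0  1  0  1  0  1  2  3  2  3  2  3  2  3  0  1  0  1  0  1  0  1  2
Pile A: G(12) = 2.
Pile B: G(24) = 2.
Combined Grundy value = 2 ⊕ 2 = 0.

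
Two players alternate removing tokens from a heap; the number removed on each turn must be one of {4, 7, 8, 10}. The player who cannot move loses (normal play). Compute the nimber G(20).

1

n :  0  1  2  3  4  5  6  7  8  9 10 11 12 13 14 15 16 17 18 19 20
G :  0  0  0  0  1  1  1  1  2  2  2  2  3  3  0  0  0  0  1  1  1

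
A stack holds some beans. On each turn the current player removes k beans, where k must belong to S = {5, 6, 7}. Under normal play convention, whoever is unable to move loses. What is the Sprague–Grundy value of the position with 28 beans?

0

n :  0  1  2  3  4  5  6  7  8  9 10 11 12 13 14 15 16 17 18 19 20 21 22 23 24 25 26 27 28
G :  0  0  0  0  0  1  1  1  1  1  2  2  0  0  0  0  0  1  1  1  1  1  2  2  0  0  0  0  0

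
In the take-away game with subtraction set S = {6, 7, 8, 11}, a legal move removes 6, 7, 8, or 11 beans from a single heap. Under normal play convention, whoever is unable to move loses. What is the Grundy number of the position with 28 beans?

G(0) = 0
G(1) = mex{} = 0
G(2) = mex{} = 0
G(3) = mex{} = 0
G(4) = mex{} = 0
G(5) = mex{} = 0
G(6) = mex{0} = 1
G(7) = mex{0,0} = 1
G(8) = mex{0,0,0} = 1
G(9) = mex{0,0,0} = 1
G(10) = mex{0,0,0} = 1
G(11) = mex{0,0,0,0} = 1
G(12) = mex{1,0,0,0} = 2
G(13) = mex{1,1,0,0} = 2
G(14) = mex{1,1,1,0} = 2
G(15) = mex{1,1,1,0} = 2
G(16) = mex{1,1,1,0} = 2
G(17) = mex{1,1,1,1} = 0
G(18) = mex{2,1,1,1} = 0
G(19) = mex{2,2,1,1} = 0
G(20) = mex{2,2,2,1} = 0
G(21) = mex{2,2,2,1} = 0
G(22) = mex{2,2,2,1} = 0
G(23) = mex{0,2,2,2} = 1
G(24) = mex{0,0,2,2} = 1
G(25) = mex{0,0,0,2} = 1
G(26) = mex{0,0,0,2} = 1
G(27) = mex{0,0,0,2} = 1
G(28) = mex{0,0,0,0} = 1

1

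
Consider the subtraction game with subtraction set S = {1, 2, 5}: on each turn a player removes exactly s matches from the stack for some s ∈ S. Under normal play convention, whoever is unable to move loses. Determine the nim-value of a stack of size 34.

n :  0  1  2  3  4  5  6  7  8  9 10 11 12 13 14 15 16 17 18 19 20 21 22 23 24 25 26 27 28 29 30 31 32 33 34
G :  0  1  2  0  1  2  0  1  2  0  1  2  0  1  2  0  1  2  0  1  2  0  1  2  0  1  2  0  1  2  0  1  2  0  1

1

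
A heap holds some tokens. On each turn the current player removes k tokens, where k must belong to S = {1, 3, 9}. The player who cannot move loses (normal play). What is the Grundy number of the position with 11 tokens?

G(0) = 0
G(1) = mex{0} = 1
G(2) = mex{1} = 0
G(3) = mex{0,0} = 1
G(4) = mex{1,1} = 0
G(5) = mex{0,0} = 1
G(6) = mex{1,1} = 0
G(7) = mex{0,0} = 1
G(8) = mex{1,1} = 0
G(9) = mex{0,0,0} = 1
G(10) = mex{1,1,1} = 0
G(11) = mex{0,0,0} = 1

1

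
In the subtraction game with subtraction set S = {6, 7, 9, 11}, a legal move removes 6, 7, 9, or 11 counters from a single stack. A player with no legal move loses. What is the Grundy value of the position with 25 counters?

n :  0  1  2  3  4  5  6  7  8  9 10 11 12 13 14 15 16 17 18 19 20 21 22 23 24 25
G :  0  0  0  0  0  0  1  1  1  1  1  1  2  2  2  2  2  0  0  0  0  0  0  1  1  1

1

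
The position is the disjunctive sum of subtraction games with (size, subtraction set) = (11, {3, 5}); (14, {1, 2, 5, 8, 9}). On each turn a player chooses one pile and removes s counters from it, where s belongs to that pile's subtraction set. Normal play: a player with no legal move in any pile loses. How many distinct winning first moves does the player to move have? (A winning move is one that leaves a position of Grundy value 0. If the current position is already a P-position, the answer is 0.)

0

Pile A, S = {3, 5}:
n :  0  1  2  3  4  5  6  7  8  9 10 11
G :  0  0  0  1  1  1  2  2  0  0  0  1
G_A(11) = 1.
Pile B, S = {1, 2, 5, 8, 9}:
G(0) = 0
G(1) = mex{0} = 1
G(2) = mex{1,0} = 2
G(3) = mex{2,1} = 0
G(4) = mex{0,2} = 1
G(5) = mex{1,0,0} = 2
G(6) = mex{2,1,1} = 0
G(7) = mex{0,2,2} = 1
G(8) = mex{1,0,0,0} = 2
G(9) = mex{2,1,1,1,0} = 3
G(10) = mex{3,2,2,2,1} = 0
G(11) = mex{0,3,0,0,2} = 1
G(12) = mex{1,0,1,1,0} = 2
G(13) = mex{2,1,2,2,1} = 0
G(14) = mex{0,2,3,0,2} = 1
G_B(14) = 1.
Combined Grundy value = 1 ⊕ 1 = 0.
A winning move leaves total XOR = 0, i.e. changes one component's Grundy value g to g ⊕ X where X is the current total.
Pile A: target g' = 1⊕0 = 1, but every legal move changes the Grundy value (mex property), so 0 moves.
Pile B: target g' = 1⊕0 = 1, but every legal move changes the Grundy value (mex property), so 0 moves.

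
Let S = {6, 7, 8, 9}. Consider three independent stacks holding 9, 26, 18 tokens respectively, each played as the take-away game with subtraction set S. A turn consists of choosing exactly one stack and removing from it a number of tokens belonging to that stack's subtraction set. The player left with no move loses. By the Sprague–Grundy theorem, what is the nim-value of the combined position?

All stacks use S = {6, 7, 8, 9}:
n :  0  1  2  3  4  5  6  7  8  9 10 11 12 13 14 15 16 17 18 19 20 21 22 23 24 25 26
G :  0  0  0  0  0  0  1  1  1  1  1  1  2  2  2  0  0  0  0  0  0  1  1  1  1  1  1
Stack A: G(9) = 1.
Stack B: G(26) = 1.
Stack C: G(18) = 0.
Combined Grundy value = 1 ⊕ 1 ⊕ 0 = 0.

0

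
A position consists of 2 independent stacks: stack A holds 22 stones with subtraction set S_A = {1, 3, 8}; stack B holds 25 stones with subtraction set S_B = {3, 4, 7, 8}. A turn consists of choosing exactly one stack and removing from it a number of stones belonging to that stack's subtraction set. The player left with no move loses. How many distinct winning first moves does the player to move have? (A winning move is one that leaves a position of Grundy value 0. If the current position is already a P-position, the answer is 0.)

Stack A, S = {1, 3, 8}:
G(0) = 0
G(1) = mex{0} = 1
G(2) = mex{1} = 0
G(3) = mex{0,0} = 1
G(4) = mex{1,1} = 0
G(5) = mex{0,0} = 1
G(6) = mex{1,1} = 0
G(7) = mex{0,0} = 1
G(8) = mex{1,1,0} = 2
G(9) = mex{2,0,1} = 3
G(10) = mex{3,1,0} = 2
G(11) = mex{2,2,1} = 0
G(12) = mex{0,3,0} = 1
G(13) = mex{1,2,1} = 0
G(14) = mex{0,0,0} = 1
G(15) = mex{1,1,1} = 0
G(16) = mex{0,0,2} = 1
G(17) = mex{1,1,3} = 0
G(18) = mex{0,0,2} = 1
G(19) = mex{1,1,0} = 2
G(20) = mex{2,0,1} = 3
G(21) = mex{3,1,0} = 2
G(22) = mex{2,2,1} = 0
G_A(22) = 0.
Stack B, S = {3, 4, 7, 8}:
n :  0  1  2  3  4  5  6  7  8  9 10 11 12 13 14 15 16 17 18 19 20 21 22 23 24 25
G :  0  0  0  1  1  1  2  2  2  3  3  0  0  0  1  1  1  2  2  2  3  3  0  0  0  1
G_B(25) = 1.
Combined Grundy value = 0 ⊕ 1 = 1.
A winning move leaves total XOR = 0, i.e. changes one component's Grundy value g to g ⊕ X where X is the current total.
Stack A: need g' = 0⊕1 = 1. Options: 22−1→G=2, 22−3→G=2, 22−8→G=1. Hits: 1.
Stack B: need g' = 1⊕1 = 0. Options: 25−3→G=0, 25−4→G=3, 25−7→G=2, 25−8→G=2. Hits: 1.

2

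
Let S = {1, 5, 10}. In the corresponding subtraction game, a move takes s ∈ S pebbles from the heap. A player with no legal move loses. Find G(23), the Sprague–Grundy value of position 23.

0

G(0) = 0
G(1) = mex{0} = 1
G(2) = mex{1} = 0
G(3) = mex{0} = 1
G(4) = mex{1} = 0
G(5) = mex{0,0} = 1
G(6) = mex{1,1} = 0
G(7) = mex{0,0} = 1
G(8) = mex{1,1} = 0
G(9) = mex{0,0} = 1
G(10) = mex{1,1,0} = 2
G(11) = mex{2,0,1} = 3
G(12) = mex{3,1,0} = 2
G(13) = mex{2,0,1} = 3
G(14) = mex{3,1,0} = 2
G(15) = mex{2,2,1} = 0
G(16) = mex{0,3,0} = 1
G(17) = mex{1,2,1} = 0
G(18) = mex{0,3,0} = 1
G(19) = mex{1,2,1} = 0
G(20) = mex{0,0,2} = 1
G(21) = mex{1,1,3} = 0
G(22) = mex{0,0,2} = 1
G(23) = mex{1,1,3} = 0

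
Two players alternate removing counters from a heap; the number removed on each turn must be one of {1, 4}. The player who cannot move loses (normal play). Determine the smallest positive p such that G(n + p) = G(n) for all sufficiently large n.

5

G(0) = 0
G(1) = mex{0} = 1
G(2) = mex{1} = 0
G(3) = mex{0} = 1
G(4) = mex{1,0} = 2
G(5) = mex{2,1} = 0
G(6) = mex{0,0} = 1
G(7) = mex{1,1} = 0
G(8) = mex{0,2} = 1
G(9) = mex{1,0} = 2
G(10) = mex{2,1} = 0
G(11) = mex{0,0} = 1
G(12) = mex{1,1} = 0
G(13) = mex{0,2} = 1
G(14) = mex{1,0} = 2
G(n+5) = G(n) holds for n = 0,…,3 (a full window of length max(S) = 4), so the sequence is purely periodic with period 5.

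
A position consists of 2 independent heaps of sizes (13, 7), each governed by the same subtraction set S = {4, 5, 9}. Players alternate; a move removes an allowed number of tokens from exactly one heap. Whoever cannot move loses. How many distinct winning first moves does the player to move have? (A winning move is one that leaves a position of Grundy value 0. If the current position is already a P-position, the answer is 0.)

All heaps use S = {4, 5, 9}:
n :  0  1  2  3  4  5  6  7  8  9 10 11 12 13
G :  0  0  0  0  1  1  1  1  2  2  2  2  3  0
Heap A: G(13) = 0.
Heap B: G(7) = 1.
Combined Grundy value = 0 ⊕ 1 = 1.
A winning move leaves total XOR = 0, i.e. changes one component's Grundy value g to g ⊕ X where X is the current total.
Heap A: need g' = 0⊕1 = 1. Options: 13−4→G=2, 13−5→G=2, 13−9→G=1. Hits: 1.
Heap B: need g' = 1⊕1 = 0. Options: 7−4→G=0, 7−5→G=0. Hits: 2.

3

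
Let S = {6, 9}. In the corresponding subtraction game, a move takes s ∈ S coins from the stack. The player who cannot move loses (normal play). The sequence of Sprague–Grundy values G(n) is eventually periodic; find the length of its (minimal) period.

15

G(0) = 0
G(1) = mex{} = 0
G(2) = mex{} = 0
G(3) = mex{} = 0
G(4) = mex{} = 0
G(5) = mex{} = 0
G(6) = mex{0} = 1
G(7) = mex{0} = 1
G(8) = mex{0} = 1
G(9) = mex{0,0} = 1
G(10) = mex{0,0} = 1
G(11) = mex{0,0} = 1
G(12) = mex{1,0} = 2
G(13) = mex{1,0} = 2
G(14) = mex{1,0} = 2
G(15) = mex{1,1} = 0
G(16) = mex{1,1} = 0
G(17) = mex{1,1} = 0
G(18) = mex{2,1} = 0
G(19) = mex{2,1} = 0
G(20) = mex{2,1} = 0
G(21) = mex{0,2} = 1
G(22) = mex{0,2} = 1
G(23) = mex{0,2} = 1
G(24) = mex{0,0} = 1
G(25) = mex{0,0} = 1
G(26) = mex{0,0} = 1
G(27) = mex{1,0} = 2
G(28) = mex{1,0} = 2
G(29) = mex{1,0} = 2
G(30) = mex{1,1} = 0
G(31) = mex{1,1} = 0
G(n+15) = G(n) holds for n = 0,…,8 (a full window of length max(S) = 9), so the sequence is purely periodic with period 15.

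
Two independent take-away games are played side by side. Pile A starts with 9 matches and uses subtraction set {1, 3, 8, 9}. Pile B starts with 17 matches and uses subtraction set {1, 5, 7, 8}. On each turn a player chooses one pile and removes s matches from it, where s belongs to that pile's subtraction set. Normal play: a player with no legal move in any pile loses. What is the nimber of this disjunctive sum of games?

Pile A, S = {1, 3, 8, 9}:
G(0) = 0
G(1) = mex{0} = 1
G(2) = mex{1} = 0
G(3) = mex{0,0} = 1
G(4) = mex{1,1} = 0
G(5) = mex{0,0} = 1
G(6) = mex{1,1} = 0
G(7) = mex{0,0} = 1
G(8) = mex{1,1,0} = 2
G(9) = mex{2,0,1,0} = 3
G_A(9) = 3.
Pile B, S = {1, 5, 7, 8}:
n :  0  1  2  3  4  5  6  7  8  9 10 11 12 13 14 15 16 17
G :  0  1  0  1  0  1  0  1  2  3  2  3  2  3  2  0  1  0
G_B(17) = 0.
Combined Grundy value = 3 ⊕ 0 = 3.

3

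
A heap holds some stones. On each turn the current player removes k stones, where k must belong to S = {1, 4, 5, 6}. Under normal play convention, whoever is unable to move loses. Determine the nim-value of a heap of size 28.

1

n :  0  1  2  3  4  5  6  7  8  9 10 11 12 13 14 15 16 17 18 19 20 21 22 23 24 25 26 27 28
G :  0  1  0  1  2  3  2  3  4  0  1  0  1  2  3  2  3  4  0  1  0  1  2  3  2  3  4  0  1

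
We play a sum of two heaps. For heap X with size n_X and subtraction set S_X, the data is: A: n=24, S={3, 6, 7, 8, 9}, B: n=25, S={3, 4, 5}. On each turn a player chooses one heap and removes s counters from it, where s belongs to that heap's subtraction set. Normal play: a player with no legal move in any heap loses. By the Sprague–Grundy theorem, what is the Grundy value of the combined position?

0

Heap A, S = {3, 6, 7, 8, 9}:
G(0) = 0
G(1) = mex{} = 0
G(2) = mex{} = 0
G(3) = mex{0} = 1
G(4) = mex{0} = 1
G(5) = mex{0} = 1
G(6) = mex{1,0} = 2
G(7) = mex{1,0,0} = 2
G(8) = mex{1,0,0,0} = 2
G(9) = mex{2,1,0,0,0} = 3
G(10) = mex{2,1,1,0,0} = 3
G(11) = mex{2,1,1,1,0} = 3
G(12) = mex{3,2,1,1,1} = 0
G(13) = mex{3,2,2,1,1} = 0
G(14) = mex{3,2,2,2,1} = 0
G(15) = mex{0,3,2,2,2} = 1
G(16) = mex{0,3,3,2,2} = 1
G(17) = mex{0,3,3,3,2} = 1
G(18) = mex{1,0,3,3,3} = 2
G(19) = mex{1,0,0,3,3} = 2
G(20) = mex{1,0,0,0,3} = 2
G(21) = mex{2,1,0,0,0} = 3
G(22) = mex{2,1,1,0,0} = 3
G(23) = mex{2,1,1,1,0} = 3
G(24) = mex{3,2,1,1,1} = 0
G_A(24) = 0.
Heap B, S = {3, 4, 5}:
G(0) = 0
G(1) = mex{} = 0
G(2) = mex{} = 0
G(3) = mex{0} = 1
G(4) = mex{0,0} = 1
G(5) = mex{0,0,0} = 1
G(6) = mex{1,0,0} = 2
G(7) = mex{1,1,0} = 2
G(8) = mex{1,1,1} = 0
G(9) = mex{2,1,1} = 0
G(10) = mex{2,2,1} = 0
G(11) = mex{0,2,2} = 1
G(12) = mex{0,0,2} = 1
G(13) = mex{0,0,0} = 1
G(14) = mex{1,0,0} = 2
G(15) = mex{1,1,0} = 2
G(16) = mex{1,1,1} = 0
G(17) = mex{2,1,1} = 0
G(18) = mex{2,2,1} = 0
G(19) = mex{0,2,2} = 1
G(20) = mex{0,0,2} = 1
G(21) = mex{0,0,0} = 1
G(22) = mex{1,0,0} = 2
G(23) = mex{1,1,0} = 2
G(24) = mex{1,1,1} = 0
G(25) = mex{2,1,1} = 0
G_B(25) = 0.
Combined Grundy value = 0 ⊕ 0 = 0.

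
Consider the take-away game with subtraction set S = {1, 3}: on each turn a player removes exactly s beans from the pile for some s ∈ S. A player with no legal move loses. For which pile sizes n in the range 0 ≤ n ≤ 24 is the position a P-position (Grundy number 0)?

n :  0  1  2  3  4  5  6  7  8  9 10 11 12 13 14 15 16 17 18 19 20 21 22 23 24
G :  0  1  0  1  0  1  0  1  0  1  0  1  0  1  0  1  0  1  0  1  0  1  0  1  0
P-positions are exactly the n with G(n) = 0.

0, 2, 4, 6, 8, 10, 12, 14, 16, 18, 20, 22, 24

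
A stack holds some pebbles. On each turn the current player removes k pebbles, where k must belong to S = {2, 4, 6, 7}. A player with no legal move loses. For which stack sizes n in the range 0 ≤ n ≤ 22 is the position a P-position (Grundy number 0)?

G(0) = 0
G(1) = mex{} = 0
G(2) = mex{0} = 1
G(3) = mex{0} = 1
G(4) = mex{1,0} = 2
G(5) = mex{1,0} = 2
G(6) = mex{2,1,0} = 3
G(7) = mex{2,1,0,0} = 3
G(8) = mex{3,2,1,0} = 4
G(9) = mex{3,2,1,1} = 0
G(10) = mex{4,3,2,1} = 0
G(11) = mex{0,3,2,2} = 1
G(12) = mex{0,4,3,2} = 1
G(13) = mex{1,0,3,3} = 2
G(14) = mex{1,0,4,3} = 2
G(15) = mex{2,1,0,4} = 3
G(16) = mex{2,1,0,0} = 3
G(17) = mex{3,2,1,0} = 4
G(18) = mex{3,2,1,1} = 0
G(19) = mex{4,3,2,1} = 0
G(20) = mex{0,3,2,2} = 1
G(21) = mex{0,4,3,2} = 1
G(22) = mex{1,0,3,3} = 2
P-positions are exactly the n with G(n) = 0.

0, 1, 9, 10, 18, 19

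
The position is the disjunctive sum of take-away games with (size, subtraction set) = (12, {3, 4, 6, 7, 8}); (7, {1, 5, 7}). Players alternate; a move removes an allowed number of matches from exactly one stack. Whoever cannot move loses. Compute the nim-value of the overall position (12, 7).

1

Stack A, S = {3, 4, 6, 7, 8}:
n :  0  1  2  3  4  5  6  7  8  9 10 11 12
G :  0  0  0  1  1  1  2  2  2  3  3  0  0
G_A(12) = 0.
Stack B, S = {1, 5, 7}:
n : 0 1 2 3 4 5 6 7
G : 0 1 0 1 0 1 0 1
G_B(7) = 1.
Combined Grundy value = 0 ⊕ 1 = 1.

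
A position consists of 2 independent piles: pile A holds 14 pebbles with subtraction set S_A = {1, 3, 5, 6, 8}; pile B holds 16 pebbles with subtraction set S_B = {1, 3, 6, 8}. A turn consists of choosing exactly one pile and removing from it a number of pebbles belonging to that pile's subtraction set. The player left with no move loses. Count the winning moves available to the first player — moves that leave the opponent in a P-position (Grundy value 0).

Pile A, S = {1, 3, 5, 6, 8}:
n :  0  1  2  3  4  5  6  7  8  9 10 11 12 13 14
G :  0  1  0  1  0  1  2  3  2  3  2  0  1  0  1
G_A(14) = 1.
Pile B, S = {1, 3, 6, 8}:
G(0) = 0
G(1) = mex{0} = 1
G(2) = mex{1} = 0
G(3) = mex{0,0} = 1
G(4) = mex{1,1} = 0
G(5) = mex{0,0} = 1
G(6) = mex{1,1,0} = 2
G(7) = mex{2,0,1} = 3
G(8) = mex{3,1,0,0} = 2
G(9) = mex{2,2,1,1} = 0
G(10) = mex{0,3,0,0} = 1
G(11) = mex{1,2,1,1} = 0
G(12) = mex{0,0,2,0} = 1
G(13) = mex{1,1,3,1} = 0
G(14) = mex{0,0,2,2} = 1
G(15) = mex{1,1,0,3} = 2
G(16) = mex{2,0,1,2} = 3
G_B(16) = 3.
Combined Grundy value = 1 ⊕ 3 = 2.
A winning move leaves total XOR = 0, i.e. changes one component's Grundy value g to g ⊕ X where X is the current total.
Pile A: need g' = 1⊕2 = 3. Options: 14−1→G=0, 14−3→G=0, 14−5→G=3, 14−6→G=2, 14−8→G=2. Hits: 1.
Pile B: need g' = 3⊕2 = 1. Options: 16−1→G=2, 16−3→G=0, 16−6→G=1, 16−8→G=2. Hits: 1.

2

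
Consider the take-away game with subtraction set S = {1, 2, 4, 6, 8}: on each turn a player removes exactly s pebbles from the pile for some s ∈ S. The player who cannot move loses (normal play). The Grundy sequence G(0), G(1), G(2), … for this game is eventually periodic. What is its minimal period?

10

G(0) = 0
G(1) = mex{0} = 1
G(2) = mex{1,0} = 2
G(3) = mex{2,1} = 0
G(4) = mex{0,2,0} = 1
G(5) = mex{1,0,1} = 2
G(6) = mex{2,1,2,0} = 3
G(7) = mex{3,2,0,1} = 4
G(8) = mex{4,3,1,2,0} = 5
G(9) = mex{5,4,2,0,1} = 3
G(10) = mex{3,5,3,1,2} = 0
G(11) = mex{0,3,4,2,0} = 1
G(12) = mex{1,0,5,3,1} = 2
G(13) = mex{2,1,3,4,2} = 0
G(14) = mex{0,2,0,5,3} = 1
G(15) = mex{1,0,1,3,4} = 2
G(16) = mex{2,1,2,0,5} = 3
G(17) = mex{3,2,0,1,3} = 4
G(18) = mex{4,3,1,2,0} = 5
G(19) = mex{5,4,2,0,1} = 3
G(20) = mex{3,5,3,1,2} = 0
G(21) = mex{0,3,4,2,0} = 1
G(n+10) = G(n) holds for n = 0,…,7 (a full window of length max(S) = 8), so the sequence is purely periodic with period 10.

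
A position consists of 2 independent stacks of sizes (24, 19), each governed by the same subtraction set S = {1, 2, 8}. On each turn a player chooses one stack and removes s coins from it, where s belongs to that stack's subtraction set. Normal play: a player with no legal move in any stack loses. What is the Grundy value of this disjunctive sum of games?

1

All stacks use S = {1, 2, 8}:
G(0) = 0
G(1) = mex{0} = 1
G(2) = mex{1,0} = 2
G(3) = mex{2,1} = 0
G(4) = mex{0,2} = 1
G(5) = mex{1,0} = 2
G(6) = mex{2,1} = 0
G(7) = mex{0,2} = 1
G(8) = mex{1,0,0} = 2
G(9) = mex{2,1,1} = 0
G(10) = mex{0,2,2} = 1
G(11) = mex{1,0,0} = 2
G(12) = mex{2,1,1} = 0
G(13) = mex{0,2,2} = 1
G(14) = mex{1,0,0} = 2
G(15) = mex{2,1,1} = 0
G(16) = mex{0,2,2} = 1
G(17) = mex{1,0,0} = 2
G(18) = mex{2,1,1} = 0
G(19) = mex{0,2,2} = 1
G(20) = mex{1,0,0} = 2
G(21) = mex{2,1,1} = 0
G(22) = mex{0,2,2} = 1
G(23) = mex{1,0,0} = 2
G(24) = mex{2,1,1} = 0
Stack A: G(24) = 0.
Stack B: G(19) = 1.
Combined Grundy value = 0 ⊕ 1 = 1.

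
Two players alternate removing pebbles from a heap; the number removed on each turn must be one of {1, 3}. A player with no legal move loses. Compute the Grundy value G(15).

1

n :  0  1  2  3  4  5  6  7  8  9 10 11 12 13 14 15
G :  0  1  0  1  0  1  0  1  0  1  0  1  0  1  0  1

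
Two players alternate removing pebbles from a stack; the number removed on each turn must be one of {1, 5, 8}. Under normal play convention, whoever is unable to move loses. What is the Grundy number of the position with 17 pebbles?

G(0) = 0
G(1) = mex{0} = 1
G(2) = mex{1} = 0
G(3) = mex{0} = 1
G(4) = mex{1} = 0
G(5) = mex{0,0} = 1
G(6) = mex{1,1} = 0
G(7) = mex{0,0} = 1
G(8) = mex{1,1,0} = 2
G(9) = mex{2,0,1} = 3
G(10) = mex{3,1,0} = 2
G(11) = mex{2,0,1} = 3
G(12) = mex{3,1,0} = 2
G(13) = mex{2,2,1} = 0
G(14) = mex{0,3,0} = 1
G(15) = mex{1,2,1} = 0
G(16) = mex{0,3,2} = 1
G(17) = mex{1,2,3} = 0

0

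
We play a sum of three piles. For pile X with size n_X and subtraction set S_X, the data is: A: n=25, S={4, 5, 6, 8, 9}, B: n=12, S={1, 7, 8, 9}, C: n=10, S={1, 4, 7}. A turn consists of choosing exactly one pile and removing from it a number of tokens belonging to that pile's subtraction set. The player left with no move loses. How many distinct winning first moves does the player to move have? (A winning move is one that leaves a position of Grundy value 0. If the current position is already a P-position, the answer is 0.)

Pile A, S = {4, 5, 6, 8, 9}:
G(0) = 0
G(1) = mex{} = 0
G(2) = mex{} = 0
G(3) = mex{} = 0
G(4) = mex{0} = 1
G(5) = mex{0,0} = 1
G(6) = mex{0,0,0} = 1
G(7) = mex{0,0,0} = 1
G(8) = mex{1,0,0,0} = 2
G(9) = mex{1,1,0,0,0} = 2
G(10) = mex{1,1,1,0,0} = 2
G(11) = mex{1,1,1,0,0} = 2
G(12) = mex{2,1,1,1,0} = 3
G(13) = mex{2,2,1,1,1} = 0
G(14) = mex{2,2,2,1,1} = 0
G(15) = mex{2,2,2,1,1} = 0
G(16) = mex{3,2,2,2,1} = 0
G(17) = mex{0,3,2,2,2} = 1
G(18) = mex{0,0,3,2,2} = 1
G(19) = mex{0,0,0,2,2} = 1
G(20) = mex{0,0,0,3,2} = 1
G(21) = mex{1,0,0,0,3} = 2
G(22) = mex{1,1,0,0,0} = 2
G(23) = mex{1,1,1,0,0} = 2
G(24) = mex{1,1,1,0,0} = 2
G(25) = mex{2,1,1,1,0} = 3
G_A(25) = 3.
Pile B, S = {1, 7, 8, 9}:
n :  0  1  2  3  4  5  6  7  8  9 10 11 12
G :  0  1  0  1  0  1  0  1  2  3  2  3  2
G_B(12) = 2.
Pile C, S = {1, 4, 7}:
G(0) = 0
G(1) = mex{0} = 1
G(2) = mex{1} = 0
G(3) = mex{0} = 1
G(4) = mex{1,0} = 2
G(5) = mex{2,1} = 0
G(6) = mex{0,0} = 1
G(7) = mex{1,1,0} = 2
G(8) = mex{2,2,1} = 0
G(9) = mex{0,0,0} = 1
G(10) = mex{1,1,1} = 0
G_C(10) = 0.
Combined Grundy value = 3 ⊕ 2 ⊕ 0 = 1.
A winning move leaves total XOR = 0, i.e. changes one component's Grundy value g to g ⊕ X where X is the current total.
Pile A: need g' = 3⊕1 = 2. Options: 25−4→G=2, 25−5→G=1, 25−6→G=1, 25−8→G=1, 25−9→G=0. Hits: 1.
Pile B: need g' = 2⊕1 = 3. Options: 12−1→G=3, 12−7→G=1, 12−8→G=0, 12−9→G=1. Hits: 1.
Pile C: need g' = 0⊕1 = 1. Options: 10−1→G=1, 10−4→G=1, 10−7→G=1. Hits: 3.

5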